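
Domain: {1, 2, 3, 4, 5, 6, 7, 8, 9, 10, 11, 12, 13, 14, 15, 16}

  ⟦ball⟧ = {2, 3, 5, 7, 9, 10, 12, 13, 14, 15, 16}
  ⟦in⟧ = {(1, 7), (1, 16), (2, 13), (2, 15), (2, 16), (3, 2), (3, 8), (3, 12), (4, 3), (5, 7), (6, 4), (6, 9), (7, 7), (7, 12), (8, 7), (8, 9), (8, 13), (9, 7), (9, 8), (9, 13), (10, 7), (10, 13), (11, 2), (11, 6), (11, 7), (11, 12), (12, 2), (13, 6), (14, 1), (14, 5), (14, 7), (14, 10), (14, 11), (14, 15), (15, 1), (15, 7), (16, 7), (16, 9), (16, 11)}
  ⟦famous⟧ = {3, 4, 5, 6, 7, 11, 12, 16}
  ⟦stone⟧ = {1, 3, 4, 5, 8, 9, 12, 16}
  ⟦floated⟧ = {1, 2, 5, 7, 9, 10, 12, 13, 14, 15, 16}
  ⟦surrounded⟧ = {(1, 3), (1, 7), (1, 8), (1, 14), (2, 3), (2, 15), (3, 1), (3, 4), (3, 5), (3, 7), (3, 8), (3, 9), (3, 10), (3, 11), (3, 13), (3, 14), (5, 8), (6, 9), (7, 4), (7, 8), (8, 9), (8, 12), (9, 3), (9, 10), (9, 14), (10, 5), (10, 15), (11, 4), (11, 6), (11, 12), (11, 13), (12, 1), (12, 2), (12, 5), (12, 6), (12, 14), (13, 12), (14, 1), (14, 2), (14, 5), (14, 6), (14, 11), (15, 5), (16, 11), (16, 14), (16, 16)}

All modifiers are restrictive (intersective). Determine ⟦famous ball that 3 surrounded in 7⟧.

⟦that 3 surrounded⟧ = {x : ⟨3, x⟩ ∈ ⟦surrounded⟧} = {1, 4, 5, 7, 8, 9, 10, 11, 13, 14}
⟦in 7⟧ = {x : ⟨x, 7⟩ ∈ ⟦in⟧} = {1, 5, 7, 8, 9, 10, 11, 14, 15, 16}
⟦ball⟧ = {2, 3, 5, 7, 9, 10, 12, 13, 14, 15, 16}
… ∩ ⟦that 3 surrounded⟧ = {2, 3, 5, 7, 9, 10, 12, 13, 14, 15, 16} ∩ {1, 4, 5, 7, 8, 9, 10, 11, 13, 14} = {5, 7, 9, 10, 13, 14}
… ∩ ⟦in 7⟧ = {5, 7, 9, 10, 13, 14} ∩ {1, 5, 7, 8, 9, 10, 11, 14, 15, 16} = {5, 7, 9, 10, 14}
… ∩ ⟦famous⟧ = {5, 7, 9, 10, 14} ∩ {3, 4, 5, 6, 7, 11, 12, 16} = {5, 7}
So ⟦famous ball that 3 surrounded in 7⟧ = {5, 7}.

{5, 7}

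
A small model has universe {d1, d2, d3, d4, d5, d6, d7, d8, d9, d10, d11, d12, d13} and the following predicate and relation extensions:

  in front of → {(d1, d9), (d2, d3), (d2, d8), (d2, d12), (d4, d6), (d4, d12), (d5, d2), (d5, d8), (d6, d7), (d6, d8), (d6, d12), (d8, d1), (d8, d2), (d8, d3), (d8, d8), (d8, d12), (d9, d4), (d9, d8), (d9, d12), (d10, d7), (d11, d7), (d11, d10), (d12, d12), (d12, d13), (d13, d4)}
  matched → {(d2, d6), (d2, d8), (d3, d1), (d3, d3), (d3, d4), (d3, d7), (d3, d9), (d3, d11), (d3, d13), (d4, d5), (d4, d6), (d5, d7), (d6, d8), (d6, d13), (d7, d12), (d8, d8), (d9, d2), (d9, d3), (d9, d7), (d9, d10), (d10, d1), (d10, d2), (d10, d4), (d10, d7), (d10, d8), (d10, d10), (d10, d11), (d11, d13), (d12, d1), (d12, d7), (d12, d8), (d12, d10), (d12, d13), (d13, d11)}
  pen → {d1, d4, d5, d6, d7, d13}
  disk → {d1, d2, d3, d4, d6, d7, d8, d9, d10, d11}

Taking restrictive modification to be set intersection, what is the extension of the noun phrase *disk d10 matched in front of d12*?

{d2, d4, d8}

⟦d10 matched⟧ = {x : ⟨d10, x⟩ ∈ ⟦matched⟧} = {d1, d2, d4, d7, d8, d10, d11}
⟦in front of d12⟧ = {x : ⟨x, d12⟩ ∈ ⟦in front of⟧} = {d2, d4, d6, d8, d9, d12}
⟦disk⟧ = {d1, d2, d3, d4, d6, d7, d8, d9, d10, d11}
… ∩ ⟦d10 matched⟧ = {d1, d2, d3, d4, d6, d7, d8, d9, d10, d11} ∩ {d1, d2, d4, d7, d8, d10, d11} = {d1, d2, d4, d7, d8, d10, d11}
… ∩ ⟦in front of d12⟧ = {d1, d2, d4, d7, d8, d10, d11} ∩ {d2, d4, d6, d8, d9, d12} = {d2, d4, d8}
So ⟦disk d10 matched in front of d12⟧ = {d2, d4, d8}.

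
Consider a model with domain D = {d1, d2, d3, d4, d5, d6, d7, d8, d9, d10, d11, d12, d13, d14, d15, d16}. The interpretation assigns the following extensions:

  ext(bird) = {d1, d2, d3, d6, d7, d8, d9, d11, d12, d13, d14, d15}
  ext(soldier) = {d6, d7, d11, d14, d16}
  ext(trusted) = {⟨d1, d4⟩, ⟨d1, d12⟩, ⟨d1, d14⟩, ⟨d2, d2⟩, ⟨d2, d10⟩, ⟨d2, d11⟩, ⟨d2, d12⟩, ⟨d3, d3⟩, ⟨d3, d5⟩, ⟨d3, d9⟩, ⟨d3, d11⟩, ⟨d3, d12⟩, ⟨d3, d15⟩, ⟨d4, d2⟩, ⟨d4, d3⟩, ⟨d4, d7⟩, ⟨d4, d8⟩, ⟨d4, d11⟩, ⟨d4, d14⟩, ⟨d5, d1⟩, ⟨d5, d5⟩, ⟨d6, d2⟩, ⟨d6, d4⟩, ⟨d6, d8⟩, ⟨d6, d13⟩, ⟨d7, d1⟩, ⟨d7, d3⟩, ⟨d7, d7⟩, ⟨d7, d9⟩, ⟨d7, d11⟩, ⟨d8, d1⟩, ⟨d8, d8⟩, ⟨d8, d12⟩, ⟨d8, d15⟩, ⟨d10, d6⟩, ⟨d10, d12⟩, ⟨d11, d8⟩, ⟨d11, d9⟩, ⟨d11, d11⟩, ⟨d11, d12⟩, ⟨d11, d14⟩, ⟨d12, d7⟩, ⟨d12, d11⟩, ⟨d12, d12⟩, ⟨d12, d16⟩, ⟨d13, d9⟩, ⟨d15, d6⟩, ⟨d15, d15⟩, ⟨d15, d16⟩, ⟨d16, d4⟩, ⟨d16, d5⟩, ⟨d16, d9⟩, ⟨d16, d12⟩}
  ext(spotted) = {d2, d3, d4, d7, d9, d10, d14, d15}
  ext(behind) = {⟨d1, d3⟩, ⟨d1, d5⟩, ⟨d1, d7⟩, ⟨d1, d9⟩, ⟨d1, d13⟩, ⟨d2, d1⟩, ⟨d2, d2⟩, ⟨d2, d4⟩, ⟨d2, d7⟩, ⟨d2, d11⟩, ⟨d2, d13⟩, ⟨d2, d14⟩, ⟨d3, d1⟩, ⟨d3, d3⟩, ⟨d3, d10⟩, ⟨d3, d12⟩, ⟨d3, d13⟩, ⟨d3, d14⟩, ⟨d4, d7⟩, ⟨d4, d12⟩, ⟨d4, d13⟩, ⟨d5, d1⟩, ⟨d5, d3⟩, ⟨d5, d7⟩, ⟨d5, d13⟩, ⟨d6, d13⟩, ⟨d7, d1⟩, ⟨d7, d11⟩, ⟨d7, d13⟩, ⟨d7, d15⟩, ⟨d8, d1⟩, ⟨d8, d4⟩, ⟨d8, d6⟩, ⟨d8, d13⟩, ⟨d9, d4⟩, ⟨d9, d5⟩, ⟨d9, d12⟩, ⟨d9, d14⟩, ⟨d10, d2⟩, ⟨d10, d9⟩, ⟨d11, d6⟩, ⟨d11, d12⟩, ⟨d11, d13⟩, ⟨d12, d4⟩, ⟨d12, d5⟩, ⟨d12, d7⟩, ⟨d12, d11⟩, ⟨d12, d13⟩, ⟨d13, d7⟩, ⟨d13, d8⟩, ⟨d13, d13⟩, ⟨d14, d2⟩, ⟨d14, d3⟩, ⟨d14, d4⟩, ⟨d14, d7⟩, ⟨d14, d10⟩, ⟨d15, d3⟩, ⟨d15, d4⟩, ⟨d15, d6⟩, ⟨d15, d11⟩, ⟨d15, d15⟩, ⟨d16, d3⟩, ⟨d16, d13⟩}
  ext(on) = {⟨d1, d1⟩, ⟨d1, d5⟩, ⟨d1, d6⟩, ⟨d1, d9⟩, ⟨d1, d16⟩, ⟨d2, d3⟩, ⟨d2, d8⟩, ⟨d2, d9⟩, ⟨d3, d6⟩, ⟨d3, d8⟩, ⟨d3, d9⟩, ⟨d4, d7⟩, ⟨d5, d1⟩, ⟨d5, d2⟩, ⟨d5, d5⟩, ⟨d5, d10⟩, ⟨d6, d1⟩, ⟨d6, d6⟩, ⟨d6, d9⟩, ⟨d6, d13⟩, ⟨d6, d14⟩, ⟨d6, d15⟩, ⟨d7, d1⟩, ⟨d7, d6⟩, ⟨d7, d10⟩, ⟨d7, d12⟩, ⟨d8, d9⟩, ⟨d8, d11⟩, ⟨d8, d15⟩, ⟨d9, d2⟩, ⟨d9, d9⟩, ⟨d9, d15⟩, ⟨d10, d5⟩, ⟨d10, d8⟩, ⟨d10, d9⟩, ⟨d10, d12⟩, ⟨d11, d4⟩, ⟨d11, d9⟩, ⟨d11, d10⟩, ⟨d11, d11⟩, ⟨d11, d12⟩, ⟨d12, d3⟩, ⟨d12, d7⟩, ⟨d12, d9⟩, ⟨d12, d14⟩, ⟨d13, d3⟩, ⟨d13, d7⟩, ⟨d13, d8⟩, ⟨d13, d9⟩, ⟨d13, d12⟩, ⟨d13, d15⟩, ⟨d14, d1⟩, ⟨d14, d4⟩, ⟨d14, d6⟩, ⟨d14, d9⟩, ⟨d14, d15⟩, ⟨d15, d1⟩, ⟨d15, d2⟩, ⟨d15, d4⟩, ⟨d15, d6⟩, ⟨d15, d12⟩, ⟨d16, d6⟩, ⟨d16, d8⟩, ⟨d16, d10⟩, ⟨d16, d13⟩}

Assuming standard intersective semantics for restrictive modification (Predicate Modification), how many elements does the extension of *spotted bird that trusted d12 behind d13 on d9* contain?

2

⟦that trusted d12⟧ = {x : ⟨x, d12⟩ ∈ ⟦trusted⟧} = {d1, d2, d3, d8, d10, d11, d12, d16}
⟦behind d13⟧ = {x : ⟨x, d13⟩ ∈ ⟦behind⟧} = {d1, d2, d3, d4, d5, d6, d7, d8, d11, d12, d13, d16}
⟦on d9⟧ = {x : ⟨x, d9⟩ ∈ ⟦on⟧} = {d1, d2, d3, d6, d8, d9, d10, d11, d12, d13, d14}
⟦bird⟧ = {d1, d2, d3, d6, d7, d8, d9, d11, d12, d13, d14, d15}
… ∩ ⟦that trusted d12⟧ = {d1, d2, d3, d6, d7, d8, d9, d11, d12, d13, d14, d15} ∩ {d1, d2, d3, d8, d10, d11, d12, d16} = {d1, d2, d3, d8, d11, d12}
… ∩ ⟦behind d13⟧ = {d1, d2, d3, d8, d11, d12} ∩ {d1, d2, d3, d4, d5, d6, d7, d8, d11, d12, d13, d16} = {d1, d2, d3, d8, d11, d12}
… ∩ ⟦on d9⟧ = {d1, d2, d3, d8, d11, d12} ∩ {d1, d2, d3, d6, d8, d9, d10, d11, d12, d13, d14} = {d1, d2, d3, d8, d11, d12}
… ∩ ⟦spotted⟧ = {d1, d2, d3, d8, d11, d12} ∩ {d2, d3, d4, d7, d9, d10, d14, d15} = {d2, d3}
⟦spotted bird that trusted d12 behind d13 on d9⟧ = {d2, d3}, so the cardinality is 2.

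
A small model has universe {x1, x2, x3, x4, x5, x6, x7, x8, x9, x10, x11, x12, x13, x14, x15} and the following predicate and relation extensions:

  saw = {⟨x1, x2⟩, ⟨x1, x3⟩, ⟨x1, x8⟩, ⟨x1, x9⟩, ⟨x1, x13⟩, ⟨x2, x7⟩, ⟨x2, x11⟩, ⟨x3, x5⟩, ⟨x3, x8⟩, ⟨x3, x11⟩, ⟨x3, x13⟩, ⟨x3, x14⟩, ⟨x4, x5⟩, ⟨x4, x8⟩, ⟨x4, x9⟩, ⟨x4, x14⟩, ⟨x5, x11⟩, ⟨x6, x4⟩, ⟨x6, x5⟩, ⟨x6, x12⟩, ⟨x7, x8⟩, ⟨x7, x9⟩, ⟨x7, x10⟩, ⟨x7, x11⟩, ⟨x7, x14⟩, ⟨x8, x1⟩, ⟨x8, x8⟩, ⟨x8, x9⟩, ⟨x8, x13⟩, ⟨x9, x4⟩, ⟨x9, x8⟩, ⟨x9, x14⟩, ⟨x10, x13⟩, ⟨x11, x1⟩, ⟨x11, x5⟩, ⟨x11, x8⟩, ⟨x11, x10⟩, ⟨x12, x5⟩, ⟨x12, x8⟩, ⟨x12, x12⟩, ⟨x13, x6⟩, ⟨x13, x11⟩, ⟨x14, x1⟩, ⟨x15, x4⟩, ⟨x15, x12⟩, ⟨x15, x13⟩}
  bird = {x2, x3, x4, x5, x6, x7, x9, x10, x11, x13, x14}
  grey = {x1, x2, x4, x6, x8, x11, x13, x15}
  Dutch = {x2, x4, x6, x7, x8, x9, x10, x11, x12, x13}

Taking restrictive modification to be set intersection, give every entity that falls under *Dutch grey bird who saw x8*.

⟦who saw x8⟧ = {x : ⟨x, x8⟩ ∈ ⟦saw⟧} = {x1, x3, x4, x7, x8, x9, x11, x12}
⟦bird⟧ = {x2, x3, x4, x5, x6, x7, x9, x10, x11, x13, x14}
… ∩ ⟦who saw x8⟧ = {x2, x3, x4, x5, x6, x7, x9, x10, x11, x13, x14} ∩ {x1, x3, x4, x7, x8, x9, x11, x12} = {x3, x4, x7, x9, x11}
… ∩ ⟦Dutch⟧ = {x3, x4, x7, x9, x11} ∩ {x2, x4, x6, x7, x8, x9, x10, x11, x12, x13} = {x4, x7, x9, x11}
… ∩ ⟦grey⟧ = {x4, x7, x9, x11} ∩ {x1, x2, x4, x6, x8, x11, x13, x15} = {x4, x11}
So ⟦Dutch grey bird who saw x8⟧ = {x4, x11}.

{x4, x11}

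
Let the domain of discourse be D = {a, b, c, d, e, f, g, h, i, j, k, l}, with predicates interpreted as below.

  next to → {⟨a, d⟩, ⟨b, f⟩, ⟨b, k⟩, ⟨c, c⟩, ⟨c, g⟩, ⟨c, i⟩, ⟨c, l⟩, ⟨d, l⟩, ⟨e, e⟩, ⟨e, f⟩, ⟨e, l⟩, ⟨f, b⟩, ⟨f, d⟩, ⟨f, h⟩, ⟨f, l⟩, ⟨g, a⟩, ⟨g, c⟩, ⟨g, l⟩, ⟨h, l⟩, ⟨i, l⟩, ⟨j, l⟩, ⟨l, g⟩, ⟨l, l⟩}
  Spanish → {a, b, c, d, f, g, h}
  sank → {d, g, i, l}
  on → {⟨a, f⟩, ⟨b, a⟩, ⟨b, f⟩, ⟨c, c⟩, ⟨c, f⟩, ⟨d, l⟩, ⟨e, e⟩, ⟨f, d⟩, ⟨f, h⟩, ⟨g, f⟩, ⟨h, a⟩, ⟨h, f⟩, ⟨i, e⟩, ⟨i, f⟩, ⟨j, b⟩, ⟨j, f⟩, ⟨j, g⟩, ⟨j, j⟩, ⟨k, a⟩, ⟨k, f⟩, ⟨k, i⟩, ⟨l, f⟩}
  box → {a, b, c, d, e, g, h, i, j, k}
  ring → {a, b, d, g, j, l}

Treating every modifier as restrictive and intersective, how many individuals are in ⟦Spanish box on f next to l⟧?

⟦on f⟧ = {x : ⟨x, f⟩ ∈ ⟦on⟧} = {a, b, c, g, h, i, j, k, l}
⟦next to l⟧ = {x : ⟨x, l⟩ ∈ ⟦next to⟧} = {c, d, e, f, g, h, i, j, l}
⟦box⟧ = {a, b, c, d, e, g, h, i, j, k}
… ∩ ⟦on f⟧ = {a, b, c, d, e, g, h, i, j, k} ∩ {a, b, c, g, h, i, j, k, l} = {a, b, c, g, h, i, j, k}
… ∩ ⟦next to l⟧ = {a, b, c, g, h, i, j, k} ∩ {c, d, e, f, g, h, i, j, l} = {c, g, h, i, j}
… ∩ ⟦Spanish⟧ = {c, g, h, i, j} ∩ {a, b, c, d, f, g, h} = {c, g, h}
⟦Spanish box on f next to l⟧ = {c, g, h}, so the cardinality is 3.

3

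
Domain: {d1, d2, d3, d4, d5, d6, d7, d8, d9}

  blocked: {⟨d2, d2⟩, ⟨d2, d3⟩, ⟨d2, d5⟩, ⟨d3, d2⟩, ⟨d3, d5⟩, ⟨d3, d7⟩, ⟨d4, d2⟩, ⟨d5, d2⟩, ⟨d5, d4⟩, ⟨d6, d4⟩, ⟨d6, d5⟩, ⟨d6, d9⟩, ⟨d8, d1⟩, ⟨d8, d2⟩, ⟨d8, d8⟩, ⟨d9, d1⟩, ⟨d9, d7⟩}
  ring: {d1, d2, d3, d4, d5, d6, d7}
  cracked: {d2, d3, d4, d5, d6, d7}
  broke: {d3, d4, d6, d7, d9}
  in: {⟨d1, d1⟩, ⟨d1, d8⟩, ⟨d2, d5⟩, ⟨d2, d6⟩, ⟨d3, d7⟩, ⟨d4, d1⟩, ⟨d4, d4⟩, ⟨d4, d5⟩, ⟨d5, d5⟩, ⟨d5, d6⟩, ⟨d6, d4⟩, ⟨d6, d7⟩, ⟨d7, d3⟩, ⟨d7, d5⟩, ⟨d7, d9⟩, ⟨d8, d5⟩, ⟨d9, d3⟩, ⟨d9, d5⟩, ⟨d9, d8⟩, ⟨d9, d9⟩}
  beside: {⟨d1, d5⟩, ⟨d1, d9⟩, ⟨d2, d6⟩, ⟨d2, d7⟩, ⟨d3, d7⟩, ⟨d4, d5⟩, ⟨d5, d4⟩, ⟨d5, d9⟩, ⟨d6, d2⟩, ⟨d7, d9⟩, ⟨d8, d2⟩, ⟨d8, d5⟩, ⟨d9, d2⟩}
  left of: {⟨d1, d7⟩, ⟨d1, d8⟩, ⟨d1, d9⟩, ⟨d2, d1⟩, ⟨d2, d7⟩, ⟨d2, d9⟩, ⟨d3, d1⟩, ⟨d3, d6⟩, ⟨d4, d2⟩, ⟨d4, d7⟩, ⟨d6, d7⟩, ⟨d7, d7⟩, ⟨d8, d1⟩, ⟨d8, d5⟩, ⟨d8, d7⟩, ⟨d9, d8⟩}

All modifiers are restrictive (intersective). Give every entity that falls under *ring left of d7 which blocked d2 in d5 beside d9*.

{}

⟦left of d7⟧ = {x : ⟨x, d7⟩ ∈ ⟦left of⟧} = {d1, d2, d4, d6, d7, d8}
⟦which blocked d2⟧ = {x : ⟨x, d2⟩ ∈ ⟦blocked⟧} = {d2, d3, d4, d5, d8}
⟦in d5⟧ = {x : ⟨x, d5⟩ ∈ ⟦in⟧} = {d2, d4, d5, d7, d8, d9}
⟦beside d9⟧ = {x : ⟨x, d9⟩ ∈ ⟦beside⟧} = {d1, d5, d7}
⟦ring⟧ = {d1, d2, d3, d4, d5, d6, d7}
… ∩ ⟦left of d7⟧ = {d1, d2, d3, d4, d5, d6, d7} ∩ {d1, d2, d4, d6, d7, d8} = {d1, d2, d4, d6, d7}
… ∩ ⟦which blocked d2⟧ = {d1, d2, d4, d6, d7} ∩ {d2, d3, d4, d5, d8} = {d2, d4}
… ∩ ⟦in d5⟧ = {d2, d4} ∩ {d2, d4, d5, d7, d8, d9} = {d2, d4}
… ∩ ⟦beside d9⟧ = {d2, d4} ∩ {d1, d5, d7} = ∅
So ⟦ring left of d7 which blocked d2 in d5 beside d9⟧ = {}.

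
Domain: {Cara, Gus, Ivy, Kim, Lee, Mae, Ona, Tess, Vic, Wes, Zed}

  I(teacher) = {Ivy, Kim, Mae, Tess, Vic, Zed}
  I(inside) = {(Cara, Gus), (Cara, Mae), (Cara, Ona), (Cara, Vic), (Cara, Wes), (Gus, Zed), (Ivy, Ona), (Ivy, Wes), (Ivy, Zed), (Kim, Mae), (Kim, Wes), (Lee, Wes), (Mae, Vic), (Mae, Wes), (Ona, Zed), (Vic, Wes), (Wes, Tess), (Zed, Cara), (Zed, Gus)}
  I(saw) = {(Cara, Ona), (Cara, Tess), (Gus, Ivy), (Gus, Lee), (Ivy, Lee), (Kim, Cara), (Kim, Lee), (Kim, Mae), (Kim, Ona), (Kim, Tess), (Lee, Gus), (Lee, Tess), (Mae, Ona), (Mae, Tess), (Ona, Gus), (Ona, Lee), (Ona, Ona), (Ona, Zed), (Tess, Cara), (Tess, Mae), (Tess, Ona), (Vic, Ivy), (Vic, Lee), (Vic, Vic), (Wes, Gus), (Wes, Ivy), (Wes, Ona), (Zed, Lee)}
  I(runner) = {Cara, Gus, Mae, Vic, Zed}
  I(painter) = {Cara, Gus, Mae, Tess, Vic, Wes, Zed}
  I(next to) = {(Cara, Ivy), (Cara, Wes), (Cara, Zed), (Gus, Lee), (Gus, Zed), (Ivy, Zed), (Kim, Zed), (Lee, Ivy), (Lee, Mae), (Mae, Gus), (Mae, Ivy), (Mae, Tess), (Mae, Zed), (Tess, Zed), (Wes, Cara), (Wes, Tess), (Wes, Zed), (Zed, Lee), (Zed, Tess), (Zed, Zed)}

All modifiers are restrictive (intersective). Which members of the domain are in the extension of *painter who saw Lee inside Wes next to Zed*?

{}

⟦who saw Lee⟧ = {x : ⟨x, Lee⟩ ∈ ⟦saw⟧} = {Gus, Ivy, Kim, Ona, Vic, Zed}
⟦inside Wes⟧ = {x : ⟨x, Wes⟩ ∈ ⟦inside⟧} = {Cara, Ivy, Kim, Lee, Mae, Vic}
⟦next to Zed⟧ = {x : ⟨x, Zed⟩ ∈ ⟦next to⟧} = {Cara, Gus, Ivy, Kim, Mae, Tess, Wes, Zed}
⟦painter⟧ = {Cara, Gus, Mae, Tess, Vic, Wes, Zed}
… ∩ ⟦who saw Lee⟧ = {Cara, Gus, Mae, Tess, Vic, Wes, Zed} ∩ {Gus, Ivy, Kim, Ona, Vic, Zed} = {Gus, Vic, Zed}
… ∩ ⟦inside Wes⟧ = {Gus, Vic, Zed} ∩ {Cara, Ivy, Kim, Lee, Mae, Vic} = {Vic}
… ∩ ⟦next to Zed⟧ = {Vic} ∩ {Cara, Gus, Ivy, Kim, Mae, Tess, Wes, Zed} = ∅
So ⟦painter who saw Lee inside Wes next to Zed⟧ = {}.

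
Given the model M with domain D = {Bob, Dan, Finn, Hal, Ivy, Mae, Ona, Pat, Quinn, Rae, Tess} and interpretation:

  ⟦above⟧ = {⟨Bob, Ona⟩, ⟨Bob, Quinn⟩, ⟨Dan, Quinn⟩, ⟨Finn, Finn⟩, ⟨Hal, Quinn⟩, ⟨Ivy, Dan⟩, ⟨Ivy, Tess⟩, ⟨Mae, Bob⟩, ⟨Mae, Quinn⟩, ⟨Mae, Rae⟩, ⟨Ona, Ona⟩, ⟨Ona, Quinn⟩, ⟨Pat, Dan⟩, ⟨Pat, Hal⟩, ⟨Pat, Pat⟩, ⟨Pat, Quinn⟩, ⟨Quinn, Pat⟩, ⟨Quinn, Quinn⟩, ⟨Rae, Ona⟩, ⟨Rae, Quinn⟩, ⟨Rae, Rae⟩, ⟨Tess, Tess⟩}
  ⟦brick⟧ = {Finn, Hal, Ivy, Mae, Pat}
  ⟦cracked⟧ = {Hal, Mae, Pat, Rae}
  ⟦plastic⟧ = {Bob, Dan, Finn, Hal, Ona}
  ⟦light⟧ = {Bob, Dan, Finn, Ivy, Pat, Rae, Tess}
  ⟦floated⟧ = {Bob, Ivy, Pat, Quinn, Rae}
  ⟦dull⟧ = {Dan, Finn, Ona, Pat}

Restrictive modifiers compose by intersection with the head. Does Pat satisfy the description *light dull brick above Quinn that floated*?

yes

⟦above Quinn⟧ = {x : ⟨x, Quinn⟩ ∈ ⟦above⟧} = {Bob, Dan, Hal, Mae, Ona, Pat, Quinn, Rae}
⟦that floated⟧ = ⟦floated⟧ = {Bob, Ivy, Pat, Quinn, Rae}
⟦brick⟧ = {Finn, Hal, Ivy, Mae, Pat}
… ∩ ⟦above Quinn⟧ = {Finn, Hal, Ivy, Mae, Pat} ∩ {Bob, Dan, Hal, Mae, Ona, Pat, Quinn, Rae} = {Hal, Mae, Pat}
… ∩ ⟦that floated⟧ = {Hal, Mae, Pat} ∩ {Bob, Ivy, Pat, Quinn, Rae} = {Pat}
… ∩ ⟦light⟧ = {Pat} ∩ {Bob, Dan, Finn, Ivy, Pat, Rae, Tess} = {Pat}
… ∩ ⟦dull⟧ = {Pat} ∩ {Dan, Finn, Ona, Pat} = {Pat}
⟦light dull brick above Quinn that floated⟧ = {Pat}; Pat ∈ this set.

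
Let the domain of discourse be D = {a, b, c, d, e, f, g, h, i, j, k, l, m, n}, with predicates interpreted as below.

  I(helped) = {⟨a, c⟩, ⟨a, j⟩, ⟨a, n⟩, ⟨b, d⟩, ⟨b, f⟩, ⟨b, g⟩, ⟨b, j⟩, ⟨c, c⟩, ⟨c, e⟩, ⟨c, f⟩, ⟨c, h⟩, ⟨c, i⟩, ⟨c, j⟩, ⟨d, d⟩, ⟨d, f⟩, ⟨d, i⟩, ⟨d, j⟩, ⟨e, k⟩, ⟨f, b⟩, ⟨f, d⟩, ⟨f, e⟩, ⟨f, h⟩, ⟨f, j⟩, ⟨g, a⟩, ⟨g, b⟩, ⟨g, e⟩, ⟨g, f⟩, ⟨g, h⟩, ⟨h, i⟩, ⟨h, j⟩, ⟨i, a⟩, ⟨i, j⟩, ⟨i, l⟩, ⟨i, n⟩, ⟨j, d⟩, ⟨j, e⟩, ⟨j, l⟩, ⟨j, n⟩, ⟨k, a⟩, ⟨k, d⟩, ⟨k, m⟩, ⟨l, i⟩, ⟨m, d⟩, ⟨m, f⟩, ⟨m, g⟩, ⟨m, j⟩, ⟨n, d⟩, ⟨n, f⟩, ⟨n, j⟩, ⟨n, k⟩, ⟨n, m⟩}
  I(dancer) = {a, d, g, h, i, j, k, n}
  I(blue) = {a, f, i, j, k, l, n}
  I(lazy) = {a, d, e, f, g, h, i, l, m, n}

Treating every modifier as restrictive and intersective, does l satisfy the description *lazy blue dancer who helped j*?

no

⟦who helped j⟧ = {x : ⟨x, j⟩ ∈ ⟦helped⟧} = {a, b, c, d, f, h, i, m, n}
⟦dancer⟧ = {a, d, g, h, i, j, k, n}
… ∩ ⟦who helped j⟧ = {a, d, g, h, i, j, k, n} ∩ {a, b, c, d, f, h, i, m, n} = {a, d, h, i, n}
… ∩ ⟦lazy⟧ = {a, d, h, i, n} ∩ {a, d, e, f, g, h, i, l, m, n} = {a, d, h, i, n}
… ∩ ⟦blue⟧ = {a, d, h, i, n} ∩ {a, f, i, j, k, l, n} = {a, i, n}
⟦lazy blue dancer who helped j⟧ = {a, i, n}; l ∉ this set.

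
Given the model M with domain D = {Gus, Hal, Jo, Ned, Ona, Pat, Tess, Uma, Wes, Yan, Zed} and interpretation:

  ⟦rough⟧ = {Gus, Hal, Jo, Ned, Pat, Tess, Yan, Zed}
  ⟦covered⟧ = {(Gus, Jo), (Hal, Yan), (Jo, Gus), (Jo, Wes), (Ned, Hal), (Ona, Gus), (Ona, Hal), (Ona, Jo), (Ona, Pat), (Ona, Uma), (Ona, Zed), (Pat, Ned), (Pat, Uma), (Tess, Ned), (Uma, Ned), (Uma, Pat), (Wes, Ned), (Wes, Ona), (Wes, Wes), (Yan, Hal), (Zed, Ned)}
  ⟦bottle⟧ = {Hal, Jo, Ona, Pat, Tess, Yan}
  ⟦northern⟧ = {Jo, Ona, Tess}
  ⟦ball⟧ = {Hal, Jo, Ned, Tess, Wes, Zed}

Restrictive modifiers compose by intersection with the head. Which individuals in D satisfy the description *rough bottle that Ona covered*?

⟦that Ona covered⟧ = {x : ⟨Ona, x⟩ ∈ ⟦covered⟧} = {Gus, Hal, Jo, Pat, Uma, Zed}
⟦bottle⟧ = {Hal, Jo, Ona, Pat, Tess, Yan}
… ∩ ⟦that Ona covered⟧ = {Hal, Jo, Ona, Pat, Tess, Yan} ∩ {Gus, Hal, Jo, Pat, Uma, Zed} = {Hal, Jo, Pat}
… ∩ ⟦rough⟧ = {Hal, Jo, Pat} ∩ {Gus, Hal, Jo, Ned, Pat, Tess, Yan, Zed} = {Hal, Jo, Pat}
So ⟦rough bottle that Ona covered⟧ = {Hal, Jo, Pat}.

{Hal, Jo, Pat}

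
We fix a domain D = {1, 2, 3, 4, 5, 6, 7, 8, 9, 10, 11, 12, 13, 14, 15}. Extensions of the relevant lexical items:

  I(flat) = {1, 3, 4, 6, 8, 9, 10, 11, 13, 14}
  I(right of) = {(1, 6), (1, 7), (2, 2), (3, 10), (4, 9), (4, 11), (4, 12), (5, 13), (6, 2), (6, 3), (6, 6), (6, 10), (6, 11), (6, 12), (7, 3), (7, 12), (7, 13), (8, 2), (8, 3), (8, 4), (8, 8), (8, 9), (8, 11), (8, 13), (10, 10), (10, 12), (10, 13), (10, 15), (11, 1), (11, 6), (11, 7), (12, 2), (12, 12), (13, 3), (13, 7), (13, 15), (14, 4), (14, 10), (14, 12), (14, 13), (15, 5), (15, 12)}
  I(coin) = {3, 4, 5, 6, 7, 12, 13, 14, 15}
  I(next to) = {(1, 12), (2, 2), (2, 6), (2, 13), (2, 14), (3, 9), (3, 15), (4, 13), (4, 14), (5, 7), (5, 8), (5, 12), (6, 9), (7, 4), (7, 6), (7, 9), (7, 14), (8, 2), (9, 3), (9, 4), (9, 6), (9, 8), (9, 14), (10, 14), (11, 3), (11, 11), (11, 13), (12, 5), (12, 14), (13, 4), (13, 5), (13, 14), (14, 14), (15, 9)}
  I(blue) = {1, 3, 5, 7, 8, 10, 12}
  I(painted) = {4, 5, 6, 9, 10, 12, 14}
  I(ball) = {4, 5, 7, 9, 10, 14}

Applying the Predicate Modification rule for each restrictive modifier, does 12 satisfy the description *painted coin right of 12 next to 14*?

yes

⟦right of 12⟧ = {x : ⟨x, 12⟩ ∈ ⟦right of⟧} = {4, 6, 7, 10, 12, 14, 15}
⟦next to 14⟧ = {x : ⟨x, 14⟩ ∈ ⟦next to⟧} = {2, 4, 7, 9, 10, 12, 13, 14}
⟦coin⟧ = {3, 4, 5, 6, 7, 12, 13, 14, 15}
… ∩ ⟦right of 12⟧ = {3, 4, 5, 6, 7, 12, 13, 14, 15} ∩ {4, 6, 7, 10, 12, 14, 15} = {4, 6, 7, 12, 14, 15}
… ∩ ⟦next to 14⟧ = {4, 6, 7, 12, 14, 15} ∩ {2, 4, 7, 9, 10, 12, 13, 14} = {4, 7, 12, 14}
… ∩ ⟦painted⟧ = {4, 7, 12, 14} ∩ {4, 5, 6, 9, 10, 12, 14} = {4, 12, 14}
⟦painted coin right of 12 next to 14⟧ = {4, 12, 14}; 12 ∈ this set.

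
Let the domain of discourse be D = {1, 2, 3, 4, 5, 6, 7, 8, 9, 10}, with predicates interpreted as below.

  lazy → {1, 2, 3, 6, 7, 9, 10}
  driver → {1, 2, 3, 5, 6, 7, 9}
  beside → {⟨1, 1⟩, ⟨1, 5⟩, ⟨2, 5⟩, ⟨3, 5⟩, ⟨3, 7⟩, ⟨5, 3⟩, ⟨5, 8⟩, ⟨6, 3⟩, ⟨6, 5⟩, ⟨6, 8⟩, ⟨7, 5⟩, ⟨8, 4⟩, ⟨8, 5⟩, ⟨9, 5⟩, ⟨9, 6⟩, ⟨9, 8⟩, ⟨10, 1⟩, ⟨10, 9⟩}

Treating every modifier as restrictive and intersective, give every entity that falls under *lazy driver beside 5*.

⟦beside 5⟧ = {x : ⟨x, 5⟩ ∈ ⟦beside⟧} = {1, 2, 3, 6, 7, 8, 9}
⟦driver⟧ = {1, 2, 3, 5, 6, 7, 9}
… ∩ ⟦beside 5⟧ = {1, 2, 3, 5, 6, 7, 9} ∩ {1, 2, 3, 6, 7, 8, 9} = {1, 2, 3, 6, 7, 9}
… ∩ ⟦lazy⟧ = {1, 2, 3, 6, 7, 9} ∩ {1, 2, 3, 6, 7, 9, 10} = {1, 2, 3, 6, 7, 9}
So ⟦lazy driver beside 5⟧ = {1, 2, 3, 6, 7, 9}.

{1, 2, 3, 6, 7, 9}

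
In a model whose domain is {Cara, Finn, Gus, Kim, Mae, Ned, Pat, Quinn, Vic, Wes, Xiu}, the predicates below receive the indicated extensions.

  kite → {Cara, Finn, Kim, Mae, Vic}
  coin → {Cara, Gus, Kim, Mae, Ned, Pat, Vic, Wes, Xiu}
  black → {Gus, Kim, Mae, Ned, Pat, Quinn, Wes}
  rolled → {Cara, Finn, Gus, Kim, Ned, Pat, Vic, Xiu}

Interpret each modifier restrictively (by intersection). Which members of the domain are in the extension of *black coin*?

{Gus, Kim, Mae, Ned, Pat, Wes}

⟦coin⟧ = {Cara, Gus, Kim, Mae, Ned, Pat, Vic, Wes, Xiu}
… ∩ ⟦black⟧ = {Cara, Gus, Kim, Mae, Ned, Pat, Vic, Wes, Xiu} ∩ {Gus, Kim, Mae, Ned, Pat, Quinn, Wes} = {Gus, Kim, Mae, Ned, Pat, Wes}
So ⟦black coin⟧ = {Gus, Kim, Mae, Ned, Pat, Wes}.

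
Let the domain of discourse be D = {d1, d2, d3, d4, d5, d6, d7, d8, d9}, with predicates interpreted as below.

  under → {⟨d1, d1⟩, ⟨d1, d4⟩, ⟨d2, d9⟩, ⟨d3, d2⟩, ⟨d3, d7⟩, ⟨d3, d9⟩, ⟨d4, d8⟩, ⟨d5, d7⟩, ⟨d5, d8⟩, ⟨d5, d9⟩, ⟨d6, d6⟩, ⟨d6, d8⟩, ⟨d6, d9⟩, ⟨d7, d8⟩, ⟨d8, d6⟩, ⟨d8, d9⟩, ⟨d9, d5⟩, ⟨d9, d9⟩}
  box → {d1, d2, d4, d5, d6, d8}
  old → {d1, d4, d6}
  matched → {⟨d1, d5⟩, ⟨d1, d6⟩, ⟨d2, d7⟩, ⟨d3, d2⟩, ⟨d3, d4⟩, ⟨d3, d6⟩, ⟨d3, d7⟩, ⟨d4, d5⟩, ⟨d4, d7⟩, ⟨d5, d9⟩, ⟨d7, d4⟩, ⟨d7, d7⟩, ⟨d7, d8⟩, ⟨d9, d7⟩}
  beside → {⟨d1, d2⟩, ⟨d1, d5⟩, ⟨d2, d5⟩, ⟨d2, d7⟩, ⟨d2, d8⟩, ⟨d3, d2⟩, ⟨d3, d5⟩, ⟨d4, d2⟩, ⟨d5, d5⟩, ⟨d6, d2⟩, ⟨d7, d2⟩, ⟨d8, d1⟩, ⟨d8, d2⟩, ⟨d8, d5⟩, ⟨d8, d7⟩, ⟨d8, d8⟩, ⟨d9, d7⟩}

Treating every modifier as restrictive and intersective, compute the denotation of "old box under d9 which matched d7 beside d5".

{ }

⟦under d9⟧ = {x : ⟨x, d9⟩ ∈ ⟦under⟧} = {d2, d3, d5, d6, d8, d9}
⟦which matched d7⟧ = {x : ⟨x, d7⟩ ∈ ⟦matched⟧} = {d2, d3, d4, d7, d9}
⟦beside d5⟧ = {x : ⟨x, d5⟩ ∈ ⟦beside⟧} = {d1, d2, d3, d5, d8}
⟦box⟧ = {d1, d2, d4, d5, d6, d8}
… ∩ ⟦under d9⟧ = {d1, d2, d4, d5, d6, d8} ∩ {d2, d3, d5, d6, d8, d9} = {d2, d5, d6, d8}
… ∩ ⟦which matched d7⟧ = {d2, d5, d6, d8} ∩ {d2, d3, d4, d7, d9} = {d2}
… ∩ ⟦beside d5⟧ = {d2} ∩ {d1, d2, d3, d5, d8} = {d2}
… ∩ ⟦old⟧ = {d2} ∩ {d1, d4, d6} = ∅
So ⟦old box under d9 which matched d7 beside d5⟧ = { }.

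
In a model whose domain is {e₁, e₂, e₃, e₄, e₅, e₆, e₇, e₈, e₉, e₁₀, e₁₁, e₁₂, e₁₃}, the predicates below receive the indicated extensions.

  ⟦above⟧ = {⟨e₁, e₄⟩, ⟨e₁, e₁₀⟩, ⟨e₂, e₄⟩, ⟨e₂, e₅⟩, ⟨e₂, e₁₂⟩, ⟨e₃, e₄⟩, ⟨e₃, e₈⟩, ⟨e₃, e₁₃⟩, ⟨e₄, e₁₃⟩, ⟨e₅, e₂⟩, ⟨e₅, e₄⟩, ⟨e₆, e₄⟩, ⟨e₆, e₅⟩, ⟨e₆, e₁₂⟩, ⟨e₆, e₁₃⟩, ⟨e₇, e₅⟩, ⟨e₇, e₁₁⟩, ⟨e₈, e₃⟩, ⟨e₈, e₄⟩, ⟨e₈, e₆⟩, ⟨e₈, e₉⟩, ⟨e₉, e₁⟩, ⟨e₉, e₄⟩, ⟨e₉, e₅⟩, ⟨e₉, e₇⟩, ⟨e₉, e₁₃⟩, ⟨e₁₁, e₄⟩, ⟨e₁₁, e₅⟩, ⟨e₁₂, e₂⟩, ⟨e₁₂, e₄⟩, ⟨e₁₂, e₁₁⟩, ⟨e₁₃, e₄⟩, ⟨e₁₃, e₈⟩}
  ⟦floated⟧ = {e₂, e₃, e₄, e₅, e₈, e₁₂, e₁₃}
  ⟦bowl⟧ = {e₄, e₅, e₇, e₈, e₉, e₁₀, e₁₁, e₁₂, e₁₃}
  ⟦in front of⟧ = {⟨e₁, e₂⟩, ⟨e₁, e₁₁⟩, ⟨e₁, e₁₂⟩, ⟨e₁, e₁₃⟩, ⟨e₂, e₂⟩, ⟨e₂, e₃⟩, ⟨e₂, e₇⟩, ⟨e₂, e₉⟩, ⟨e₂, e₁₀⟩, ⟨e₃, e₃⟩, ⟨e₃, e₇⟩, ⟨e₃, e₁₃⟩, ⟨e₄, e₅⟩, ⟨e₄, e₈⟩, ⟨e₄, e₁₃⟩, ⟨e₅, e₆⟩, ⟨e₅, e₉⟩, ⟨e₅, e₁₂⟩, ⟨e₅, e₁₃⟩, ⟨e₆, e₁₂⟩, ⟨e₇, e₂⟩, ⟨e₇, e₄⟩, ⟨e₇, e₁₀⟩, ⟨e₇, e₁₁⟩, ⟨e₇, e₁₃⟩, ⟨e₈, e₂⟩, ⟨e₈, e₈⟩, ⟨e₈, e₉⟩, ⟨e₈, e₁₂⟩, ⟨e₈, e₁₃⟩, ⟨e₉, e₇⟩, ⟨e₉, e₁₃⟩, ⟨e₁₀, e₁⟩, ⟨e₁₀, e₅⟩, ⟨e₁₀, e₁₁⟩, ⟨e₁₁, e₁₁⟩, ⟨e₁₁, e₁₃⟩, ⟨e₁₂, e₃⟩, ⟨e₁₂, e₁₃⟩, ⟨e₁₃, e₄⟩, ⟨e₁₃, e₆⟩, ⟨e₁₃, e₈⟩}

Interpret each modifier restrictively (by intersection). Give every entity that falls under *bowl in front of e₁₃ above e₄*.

⟦in front of e₁₃⟧ = {x : ⟨x, e₁₃⟩ ∈ ⟦in front of⟧} = {e₁, e₃, e₄, e₅, e₇, e₈, e₉, e₁₁, e₁₂}
⟦above e₄⟧ = {x : ⟨x, e₄⟩ ∈ ⟦above⟧} = {e₁, e₂, e₃, e₅, e₆, e₈, e₉, e₁₁, e₁₂, e₁₃}
⟦bowl⟧ = {e₄, e₅, e₇, e₈, e₉, e₁₀, e₁₁, e₁₂, e₁₃}
… ∩ ⟦in front of e₁₃⟧ = {e₄, e₅, e₇, e₈, e₉, e₁₀, e₁₁, e₁₂, e₁₃} ∩ {e₁, e₃, e₄, e₅, e₇, e₈, e₉, e₁₁, e₁₂} = {e₄, e₅, e₇, e₈, e₉, e₁₁, e₁₂}
… ∩ ⟦above e₄⟧ = {e₄, e₅, e₇, e₈, e₉, e₁₁, e₁₂} ∩ {e₁, e₂, e₃, e₅, e₆, e₈, e₉, e₁₁, e₁₂, e₁₃} = {e₅, e₈, e₉, e₁₁, e₁₂}
So ⟦bowl in front of e₁₃ above e₄⟧ = {e₅, e₈, e₉, e₁₁, e₁₂}.

{e₅, e₈, e₉, e₁₁, e₁₂}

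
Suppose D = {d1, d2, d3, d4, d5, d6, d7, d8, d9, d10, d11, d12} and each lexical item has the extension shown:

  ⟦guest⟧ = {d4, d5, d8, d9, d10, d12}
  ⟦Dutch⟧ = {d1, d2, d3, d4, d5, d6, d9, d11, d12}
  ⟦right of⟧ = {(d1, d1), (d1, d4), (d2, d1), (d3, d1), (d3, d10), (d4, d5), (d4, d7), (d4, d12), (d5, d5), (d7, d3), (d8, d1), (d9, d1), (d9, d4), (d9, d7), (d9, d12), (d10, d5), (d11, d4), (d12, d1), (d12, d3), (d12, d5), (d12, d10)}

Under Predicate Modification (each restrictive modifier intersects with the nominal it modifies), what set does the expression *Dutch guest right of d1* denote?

{d9, d12}

⟦right of d1⟧ = {x : ⟨x, d1⟩ ∈ ⟦right of⟧} = {d1, d2, d3, d8, d9, d12}
⟦guest⟧ = {d4, d5, d8, d9, d10, d12}
… ∩ ⟦right of d1⟧ = {d4, d5, d8, d9, d10, d12} ∩ {d1, d2, d3, d8, d9, d12} = {d8, d9, d12}
… ∩ ⟦Dutch⟧ = {d8, d9, d12} ∩ {d1, d2, d3, d4, d5, d6, d9, d11, d12} = {d9, d12}
So ⟦Dutch guest right of d1⟧ = {d9, d12}.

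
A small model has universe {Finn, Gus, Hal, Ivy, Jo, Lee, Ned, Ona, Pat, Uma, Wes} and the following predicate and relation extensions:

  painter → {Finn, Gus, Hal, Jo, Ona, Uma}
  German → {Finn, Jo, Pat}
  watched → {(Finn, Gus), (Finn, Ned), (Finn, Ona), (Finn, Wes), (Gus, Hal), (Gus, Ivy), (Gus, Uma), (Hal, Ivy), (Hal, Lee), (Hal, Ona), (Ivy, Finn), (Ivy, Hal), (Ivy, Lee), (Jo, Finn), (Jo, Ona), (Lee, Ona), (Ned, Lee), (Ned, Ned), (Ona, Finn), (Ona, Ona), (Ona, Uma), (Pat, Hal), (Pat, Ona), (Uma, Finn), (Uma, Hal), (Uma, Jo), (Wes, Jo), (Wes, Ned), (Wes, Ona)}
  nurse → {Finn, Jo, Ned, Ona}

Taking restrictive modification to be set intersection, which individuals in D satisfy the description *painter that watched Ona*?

⟦that watched Ona⟧ = {x : ⟨x, Ona⟩ ∈ ⟦watched⟧} = {Finn, Hal, Jo, Lee, Ona, Pat, Wes}
⟦painter⟧ = {Finn, Gus, Hal, Jo, Ona, Uma}
… ∩ ⟦that watched Ona⟧ = {Finn, Gus, Hal, Jo, Ona, Uma} ∩ {Finn, Hal, Jo, Lee, Ona, Pat, Wes} = {Finn, Hal, Jo, Ona}
So ⟦painter that watched Ona⟧ = {Finn, Hal, Jo, Ona}.

{Finn, Hal, Jo, Ona}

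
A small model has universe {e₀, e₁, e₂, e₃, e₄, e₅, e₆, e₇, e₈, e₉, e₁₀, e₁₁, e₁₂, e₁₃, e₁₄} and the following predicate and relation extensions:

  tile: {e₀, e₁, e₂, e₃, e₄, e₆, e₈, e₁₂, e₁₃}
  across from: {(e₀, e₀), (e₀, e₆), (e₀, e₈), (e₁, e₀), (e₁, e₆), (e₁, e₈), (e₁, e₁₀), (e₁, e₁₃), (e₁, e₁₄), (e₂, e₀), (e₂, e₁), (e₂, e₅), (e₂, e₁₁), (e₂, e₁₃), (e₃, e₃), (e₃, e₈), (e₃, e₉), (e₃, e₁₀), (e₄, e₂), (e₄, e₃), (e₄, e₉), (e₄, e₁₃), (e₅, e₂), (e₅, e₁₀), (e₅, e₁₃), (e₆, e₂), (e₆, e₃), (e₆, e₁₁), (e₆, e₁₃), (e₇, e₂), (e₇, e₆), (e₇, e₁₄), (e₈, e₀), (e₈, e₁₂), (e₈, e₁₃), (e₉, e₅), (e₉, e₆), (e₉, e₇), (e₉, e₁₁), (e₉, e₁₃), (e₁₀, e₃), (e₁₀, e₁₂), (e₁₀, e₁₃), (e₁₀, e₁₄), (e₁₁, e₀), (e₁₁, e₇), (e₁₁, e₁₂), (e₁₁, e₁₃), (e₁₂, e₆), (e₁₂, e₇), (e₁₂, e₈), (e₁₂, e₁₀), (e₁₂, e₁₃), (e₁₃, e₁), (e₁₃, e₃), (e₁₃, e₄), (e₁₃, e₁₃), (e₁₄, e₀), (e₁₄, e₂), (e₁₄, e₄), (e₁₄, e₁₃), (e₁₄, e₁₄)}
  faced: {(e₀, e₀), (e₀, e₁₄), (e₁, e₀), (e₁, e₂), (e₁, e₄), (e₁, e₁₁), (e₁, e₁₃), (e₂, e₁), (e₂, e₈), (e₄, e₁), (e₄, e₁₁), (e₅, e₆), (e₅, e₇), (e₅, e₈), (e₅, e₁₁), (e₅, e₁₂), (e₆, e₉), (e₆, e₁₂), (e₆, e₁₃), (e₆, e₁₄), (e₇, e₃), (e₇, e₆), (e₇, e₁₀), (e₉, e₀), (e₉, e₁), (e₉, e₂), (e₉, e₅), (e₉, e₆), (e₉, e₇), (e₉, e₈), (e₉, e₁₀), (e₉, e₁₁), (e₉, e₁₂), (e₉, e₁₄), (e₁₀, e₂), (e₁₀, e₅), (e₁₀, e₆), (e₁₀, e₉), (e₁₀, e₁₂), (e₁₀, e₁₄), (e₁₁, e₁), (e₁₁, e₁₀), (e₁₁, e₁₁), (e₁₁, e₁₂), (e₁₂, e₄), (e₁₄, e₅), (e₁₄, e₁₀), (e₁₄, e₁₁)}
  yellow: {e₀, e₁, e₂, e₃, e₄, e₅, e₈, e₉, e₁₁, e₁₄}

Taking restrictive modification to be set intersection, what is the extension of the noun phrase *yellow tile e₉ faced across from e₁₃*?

⟦e₉ faced⟧ = {x : ⟨e₉, x⟩ ∈ ⟦faced⟧} = {e₀, e₁, e₂, e₅, e₆, e₇, e₈, e₁₀, e₁₁, e₁₂, e₁₄}
⟦across from e₁₃⟧ = {x : ⟨x, e₁₃⟩ ∈ ⟦across from⟧} = {e₁, e₂, e₄, e₅, e₆, e₈, e₉, e₁₀, e₁₁, e₁₂, e₁₃, e₁₄}
⟦tile⟧ = {e₀, e₁, e₂, e₃, e₄, e₆, e₈, e₁₂, e₁₃}
… ∩ ⟦e₉ faced⟧ = {e₀, e₁, e₂, e₃, e₄, e₆, e₈, e₁₂, e₁₃} ∩ {e₀, e₁, e₂, e₅, e₆, e₇, e₈, e₁₀, e₁₁, e₁₂, e₁₄} = {e₀, e₁, e₂, e₆, e₈, e₁₂}
… ∩ ⟦across from e₁₃⟧ = {e₀, e₁, e₂, e₆, e₈, e₁₂} ∩ {e₁, e₂, e₄, e₅, e₆, e₈, e₉, e₁₀, e₁₁, e₁₂, e₁₃, e₁₄} = {e₁, e₂, e₆, e₈, e₁₂}
… ∩ ⟦yellow⟧ = {e₁, e₂, e₆, e₈, e₁₂} ∩ {e₀, e₁, e₂, e₃, e₄, e₅, e₈, e₉, e₁₁, e₁₄} = {e₁, e₂, e₈}
So ⟦yellow tile e₉ faced across from e₁₃⟧ = {e₁, e₂, e₈}.

{e₁, e₂, e₈}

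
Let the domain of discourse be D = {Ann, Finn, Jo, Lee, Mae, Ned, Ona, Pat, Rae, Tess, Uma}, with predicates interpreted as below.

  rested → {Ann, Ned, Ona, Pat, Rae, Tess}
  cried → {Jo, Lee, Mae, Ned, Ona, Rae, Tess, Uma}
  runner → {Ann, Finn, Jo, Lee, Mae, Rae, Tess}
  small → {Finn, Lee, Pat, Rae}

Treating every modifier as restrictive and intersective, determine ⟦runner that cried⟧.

⟦that cried⟧ = ⟦cried⟧ = {Jo, Lee, Mae, Ned, Ona, Rae, Tess, Uma}
⟦runner⟧ = {Ann, Finn, Jo, Lee, Mae, Rae, Tess}
… ∩ ⟦that cried⟧ = {Ann, Finn, Jo, Lee, Mae, Rae, Tess} ∩ {Jo, Lee, Mae, Ned, Ona, Rae, Tess, Uma} = {Jo, Lee, Mae, Rae, Tess}
So ⟦runner that cried⟧ = {Jo, Lee, Mae, Rae, Tess}.

{Jo, Lee, Mae, Rae, Tess}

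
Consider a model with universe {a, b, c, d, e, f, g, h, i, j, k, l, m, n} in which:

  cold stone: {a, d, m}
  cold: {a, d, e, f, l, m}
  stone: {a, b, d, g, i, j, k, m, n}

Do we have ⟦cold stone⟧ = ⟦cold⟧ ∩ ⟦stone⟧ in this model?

⟦cold⟧ ∩ ⟦stone⟧ = {a, d, e, f, l, m} ∩ {a, b, d, g, i, j, k, m, n} = {a, d, m}
Observed ⟦cold stone⟧ = {a, d, m}.
These coincide, so the modifier is intersective here.

yes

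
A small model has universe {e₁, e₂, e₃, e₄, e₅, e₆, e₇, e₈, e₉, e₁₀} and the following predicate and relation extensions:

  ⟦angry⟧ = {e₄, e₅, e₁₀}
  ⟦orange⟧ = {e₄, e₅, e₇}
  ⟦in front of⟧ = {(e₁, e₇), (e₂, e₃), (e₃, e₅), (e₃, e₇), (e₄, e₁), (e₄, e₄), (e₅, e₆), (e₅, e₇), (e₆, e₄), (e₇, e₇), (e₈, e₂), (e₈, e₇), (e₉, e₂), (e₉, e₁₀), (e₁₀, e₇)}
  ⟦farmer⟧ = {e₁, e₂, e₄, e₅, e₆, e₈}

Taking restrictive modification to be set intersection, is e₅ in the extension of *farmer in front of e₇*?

⟦in front of e₇⟧ = {x : ⟨x, e₇⟩ ∈ ⟦in front of⟧} = {e₁, e₃, e₅, e₇, e₈, e₁₀}
⟦farmer⟧ = {e₁, e₂, e₄, e₅, e₆, e₈}
… ∩ ⟦in front of e₇⟧ = {e₁, e₂, e₄, e₅, e₆, e₈} ∩ {e₁, e₃, e₅, e₇, e₈, e₁₀} = {e₁, e₅, e₈}
⟦farmer in front of e₇⟧ = {e₁, e₅, e₈}; e₅ ∈ this set.

yes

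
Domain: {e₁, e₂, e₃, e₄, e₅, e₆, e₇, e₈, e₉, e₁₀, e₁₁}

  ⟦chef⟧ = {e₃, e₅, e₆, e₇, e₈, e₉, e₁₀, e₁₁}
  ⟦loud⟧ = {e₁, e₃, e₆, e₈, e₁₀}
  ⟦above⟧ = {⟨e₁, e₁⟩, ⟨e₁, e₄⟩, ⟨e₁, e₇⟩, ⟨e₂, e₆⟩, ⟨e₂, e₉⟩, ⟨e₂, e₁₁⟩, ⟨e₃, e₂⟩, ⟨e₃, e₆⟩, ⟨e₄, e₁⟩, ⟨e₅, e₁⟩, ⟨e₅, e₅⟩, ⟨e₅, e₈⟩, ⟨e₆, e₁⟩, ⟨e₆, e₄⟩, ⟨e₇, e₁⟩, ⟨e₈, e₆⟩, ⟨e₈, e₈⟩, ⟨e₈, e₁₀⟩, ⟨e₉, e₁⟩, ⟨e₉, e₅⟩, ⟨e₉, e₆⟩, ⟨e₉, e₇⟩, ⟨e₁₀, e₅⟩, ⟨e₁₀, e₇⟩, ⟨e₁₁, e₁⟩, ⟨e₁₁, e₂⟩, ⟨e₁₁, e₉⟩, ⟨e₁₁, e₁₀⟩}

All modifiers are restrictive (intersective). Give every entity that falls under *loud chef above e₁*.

{e₆}

⟦above e₁⟧ = {x : ⟨x, e₁⟩ ∈ ⟦above⟧} = {e₁, e₄, e₅, e₆, e₇, e₉, e₁₁}
⟦chef⟧ = {e₃, e₅, e₆, e₇, e₈, e₉, e₁₀, e₁₁}
… ∩ ⟦above e₁⟧ = {e₃, e₅, e₆, e₇, e₈, e₉, e₁₀, e₁₁} ∩ {e₁, e₄, e₅, e₆, e₇, e₉, e₁₁} = {e₅, e₆, e₇, e₉, e₁₁}
… ∩ ⟦loud⟧ = {e₅, e₆, e₇, e₉, e₁₁} ∩ {e₁, e₃, e₆, e₈, e₁₀} = {e₆}
So ⟦loud chef above e₁⟧ = {e₆}.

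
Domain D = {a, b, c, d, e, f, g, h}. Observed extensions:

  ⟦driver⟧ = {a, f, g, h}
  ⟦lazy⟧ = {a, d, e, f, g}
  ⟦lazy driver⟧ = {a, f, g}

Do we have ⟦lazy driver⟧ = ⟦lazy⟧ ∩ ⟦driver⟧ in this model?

⟦lazy⟧ ∩ ⟦driver⟧ = {a, d, e, f, g} ∩ {a, f, g, h} = {a, f, g}
Observed ⟦lazy driver⟧ = {a, f, g}.
These coincide, so the modifier is intersective here.

yes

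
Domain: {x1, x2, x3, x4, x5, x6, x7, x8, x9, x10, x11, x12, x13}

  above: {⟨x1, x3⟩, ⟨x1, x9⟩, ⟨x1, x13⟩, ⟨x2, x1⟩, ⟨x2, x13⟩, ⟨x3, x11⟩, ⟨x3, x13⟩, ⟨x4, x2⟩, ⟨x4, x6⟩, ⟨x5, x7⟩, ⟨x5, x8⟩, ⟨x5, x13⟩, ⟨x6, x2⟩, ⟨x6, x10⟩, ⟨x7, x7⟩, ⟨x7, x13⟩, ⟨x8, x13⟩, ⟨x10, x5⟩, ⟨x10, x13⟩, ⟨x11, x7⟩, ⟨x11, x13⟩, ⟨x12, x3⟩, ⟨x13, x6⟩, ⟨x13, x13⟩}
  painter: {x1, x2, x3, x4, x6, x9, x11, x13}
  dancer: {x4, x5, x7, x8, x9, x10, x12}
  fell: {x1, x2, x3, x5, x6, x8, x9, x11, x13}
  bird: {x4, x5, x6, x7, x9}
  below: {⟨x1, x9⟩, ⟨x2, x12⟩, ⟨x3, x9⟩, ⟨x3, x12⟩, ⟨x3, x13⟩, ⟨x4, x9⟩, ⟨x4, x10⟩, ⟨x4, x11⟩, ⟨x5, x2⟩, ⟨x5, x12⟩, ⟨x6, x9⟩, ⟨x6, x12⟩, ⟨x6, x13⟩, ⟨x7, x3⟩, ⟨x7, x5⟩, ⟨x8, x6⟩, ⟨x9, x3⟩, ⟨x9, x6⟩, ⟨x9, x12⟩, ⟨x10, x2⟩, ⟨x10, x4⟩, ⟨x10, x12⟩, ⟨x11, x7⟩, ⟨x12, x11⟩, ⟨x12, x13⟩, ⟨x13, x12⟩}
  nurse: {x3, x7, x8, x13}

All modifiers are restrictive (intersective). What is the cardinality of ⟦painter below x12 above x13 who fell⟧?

3

⟦below x12⟧ = {x : ⟨x, x12⟩ ∈ ⟦below⟧} = {x2, x3, x5, x6, x9, x10, x13}
⟦above x13⟧ = {x : ⟨x, x13⟩ ∈ ⟦above⟧} = {x1, x2, x3, x5, x7, x8, x10, x11, x13}
⟦who fell⟧ = ⟦fell⟧ = {x1, x2, x3, x5, x6, x8, x9, x11, x13}
⟦painter⟧ = {x1, x2, x3, x4, x6, x9, x11, x13}
… ∩ ⟦below x12⟧ = {x1, x2, x3, x4, x6, x9, x11, x13} ∩ {x2, x3, x5, x6, x9, x10, x13} = {x2, x3, x6, x9, x13}
… ∩ ⟦above x13⟧ = {x2, x3, x6, x9, x13} ∩ {x1, x2, x3, x5, x7, x8, x10, x11, x13} = {x2, x3, x13}
… ∩ ⟦who fell⟧ = {x2, x3, x13} ∩ {x1, x2, x3, x5, x6, x8, x9, x11, x13} = {x2, x3, x13}
⟦painter below x12 above x13 who fell⟧ = {x2, x3, x13}, so the cardinality is 3.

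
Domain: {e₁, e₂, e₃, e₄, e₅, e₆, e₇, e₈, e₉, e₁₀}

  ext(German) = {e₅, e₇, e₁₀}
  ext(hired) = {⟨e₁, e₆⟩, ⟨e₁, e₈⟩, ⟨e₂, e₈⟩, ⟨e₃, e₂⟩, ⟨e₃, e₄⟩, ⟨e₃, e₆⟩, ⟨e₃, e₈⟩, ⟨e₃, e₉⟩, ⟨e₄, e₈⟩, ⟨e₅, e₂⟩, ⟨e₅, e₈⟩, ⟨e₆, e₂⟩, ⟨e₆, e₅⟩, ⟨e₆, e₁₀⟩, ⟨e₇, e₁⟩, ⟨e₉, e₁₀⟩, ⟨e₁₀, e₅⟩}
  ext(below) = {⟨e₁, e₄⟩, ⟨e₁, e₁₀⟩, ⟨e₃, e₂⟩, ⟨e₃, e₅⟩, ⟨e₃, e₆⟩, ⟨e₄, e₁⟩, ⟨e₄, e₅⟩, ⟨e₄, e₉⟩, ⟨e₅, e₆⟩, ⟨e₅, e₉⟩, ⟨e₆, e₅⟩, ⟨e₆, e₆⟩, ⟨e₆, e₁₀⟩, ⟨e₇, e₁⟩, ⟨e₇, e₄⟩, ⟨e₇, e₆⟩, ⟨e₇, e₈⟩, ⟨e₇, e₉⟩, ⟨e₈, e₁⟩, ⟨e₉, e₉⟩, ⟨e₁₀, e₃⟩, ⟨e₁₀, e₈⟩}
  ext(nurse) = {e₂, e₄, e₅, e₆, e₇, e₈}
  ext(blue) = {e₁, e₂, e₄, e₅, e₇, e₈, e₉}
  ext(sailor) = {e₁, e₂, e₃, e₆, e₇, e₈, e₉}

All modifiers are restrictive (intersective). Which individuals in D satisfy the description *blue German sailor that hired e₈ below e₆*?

⟦that hired e₈⟧ = {x : ⟨x, e₈⟩ ∈ ⟦hired⟧} = {e₁, e₂, e₃, e₄, e₅}
⟦below e₆⟧ = {x : ⟨x, e₆⟩ ∈ ⟦below⟧} = {e₃, e₅, e₆, e₇}
⟦sailor⟧ = {e₁, e₂, e₃, e₆, e₇, e₈, e₉}
… ∩ ⟦that hired e₈⟧ = {e₁, e₂, e₃, e₆, e₇, e₈, e₉} ∩ {e₁, e₂, e₃, e₄, e₅} = {e₁, e₂, e₃}
… ∩ ⟦below e₆⟧ = {e₁, e₂, e₃} ∩ {e₃, e₅, e₆, e₇} = {e₃}
… ∩ ⟦blue⟧ = {e₃} ∩ {e₁, e₂, e₄, e₅, e₇, e₈, e₉} = ∅
… ∩ ⟦German⟧ = ∅ ∩ {e₅, e₇, e₁₀} = ∅
So ⟦blue German sailor that hired e₈ below e₆⟧ = ∅.

∅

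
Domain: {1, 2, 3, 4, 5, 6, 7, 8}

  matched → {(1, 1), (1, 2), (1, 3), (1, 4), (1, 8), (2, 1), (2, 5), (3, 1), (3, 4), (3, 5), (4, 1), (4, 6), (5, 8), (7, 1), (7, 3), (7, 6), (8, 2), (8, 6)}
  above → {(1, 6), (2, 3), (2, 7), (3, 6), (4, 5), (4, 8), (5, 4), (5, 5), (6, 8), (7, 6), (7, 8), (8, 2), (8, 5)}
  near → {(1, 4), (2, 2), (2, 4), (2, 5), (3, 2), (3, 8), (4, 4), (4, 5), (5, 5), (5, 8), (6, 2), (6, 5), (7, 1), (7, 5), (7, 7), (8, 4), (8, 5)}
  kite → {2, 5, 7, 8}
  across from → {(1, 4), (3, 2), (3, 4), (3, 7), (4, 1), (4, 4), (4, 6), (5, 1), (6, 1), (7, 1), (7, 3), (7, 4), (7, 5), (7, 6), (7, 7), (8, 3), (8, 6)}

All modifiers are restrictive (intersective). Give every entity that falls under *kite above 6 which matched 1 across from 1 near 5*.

⟦above 6⟧ = {x : ⟨x, 6⟩ ∈ ⟦above⟧} = {1, 3, 7}
⟦which matched 1⟧ = {x : ⟨x, 1⟩ ∈ ⟦matched⟧} = {1, 2, 3, 4, 7}
⟦across from 1⟧ = {x : ⟨x, 1⟩ ∈ ⟦across from⟧} = {4, 5, 6, 7}
⟦near 5⟧ = {x : ⟨x, 5⟩ ∈ ⟦near⟧} = {2, 4, 5, 6, 7, 8}
⟦kite⟧ = {2, 5, 7, 8}
… ∩ ⟦above 6⟧ = {2, 5, 7, 8} ∩ {1, 3, 7} = {7}
… ∩ ⟦which matched 1⟧ = {7} ∩ {1, 2, 3, 4, 7} = {7}
… ∩ ⟦across from 1⟧ = {7} ∩ {4, 5, 6, 7} = {7}
… ∩ ⟦near 5⟧ = {7} ∩ {2, 4, 5, 6, 7, 8} = {7}
So ⟦kite above 6 which matched 1 across from 1 near 5⟧ = {7}.

{7}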